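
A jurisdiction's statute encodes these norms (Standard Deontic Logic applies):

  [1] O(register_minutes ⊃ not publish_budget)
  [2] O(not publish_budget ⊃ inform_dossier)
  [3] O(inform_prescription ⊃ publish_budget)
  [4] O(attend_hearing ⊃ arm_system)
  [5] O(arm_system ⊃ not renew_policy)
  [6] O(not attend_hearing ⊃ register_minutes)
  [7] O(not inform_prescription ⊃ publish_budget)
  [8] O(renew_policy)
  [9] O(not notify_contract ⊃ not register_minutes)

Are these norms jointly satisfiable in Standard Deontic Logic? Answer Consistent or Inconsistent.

Premises 3 and 7 cover both cases: O(inform_prescription ⊃ publish_budget) and O(not inform_prescription ⊃ publish_budget). Since inform_prescription ∨ not inform_prescription is a tautology, O(publish_budget) follows.
Premise 1, O(register_minutes ⊃ not publish_budget), contraposes to O(publish_budget ⊃ not register_minutes); with O(publish_budget) we get O(not register_minutes).
Premise 6 is O(not attend_hearing ⊃ register_minutes); contrapositively O(not register_minutes ⊃ attend_hearing). Since O(not register_minutes) holds, K gives O(attend_hearing).
With premise 4, O(attend_hearing ⊃ arm_system), the K-axiom yields O(arm_system).
Applying K to premise 5 (O(arm_system ⊃ not renew_policy)) and O(arm_system) yields O(not renew_policy).
However, premise 8 gives O(renew_policy).
We now have both O(not renew_policy) and O(renew_policy) — renew_policy is simultaneously obligatory and forbidden, violating the D-axiom.

Inconsistent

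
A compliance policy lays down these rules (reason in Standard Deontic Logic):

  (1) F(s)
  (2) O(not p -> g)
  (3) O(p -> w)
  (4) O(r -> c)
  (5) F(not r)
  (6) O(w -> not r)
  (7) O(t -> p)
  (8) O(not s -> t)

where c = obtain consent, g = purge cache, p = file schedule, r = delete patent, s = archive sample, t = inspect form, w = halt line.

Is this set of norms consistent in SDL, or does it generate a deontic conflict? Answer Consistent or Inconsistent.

Premise 1 is F(s), i.e. O(not s).
From O(not s) and premise 8, O(not s -> t), we obtain O(t).
From O(t) and premise 7, O(t -> p), we obtain O(p).
Applying K to premise 3 (O(p -> w)) and O(p) yields O(w).
Premise 6 is O(w -> not r); since O(w), deontic closure gives O(not r).
However, F(not r) at premise 5 amounts to O(r).
We now have both O(not r) and O(r) — r is simultaneously obligatory and forbidden, violating the D-axiom.

Inconsistent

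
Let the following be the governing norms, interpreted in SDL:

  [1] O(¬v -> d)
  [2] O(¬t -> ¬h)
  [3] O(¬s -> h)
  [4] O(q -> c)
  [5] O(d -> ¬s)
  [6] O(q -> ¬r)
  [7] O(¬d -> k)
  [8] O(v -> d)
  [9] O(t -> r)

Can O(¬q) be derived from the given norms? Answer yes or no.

Yes

By case analysis on ¬v: premise 1 gives O(¬v -> d) and premise 8 gives O(v -> d), so O(d) either way.
Applying K to premise 5 (O(d -> ¬s)) and O(d) yields O(¬s).
Applying K to premise 3 (O(¬s -> h)) and O(¬s) yields O(h).
The contrapositive of premise 2 (O(¬t -> ¬h)) is O(h -> t), and O(h) is already established, so O(t).
From O(t) and premise 9, O(t -> r), we obtain O(r).
The contrapositive of premise 6 (O(q -> ¬r)) is O(r -> ¬q), and O(r) is already established, so O(¬q).
Premises 4, 7 do not contribute to this derivation.
So O(¬q) follows.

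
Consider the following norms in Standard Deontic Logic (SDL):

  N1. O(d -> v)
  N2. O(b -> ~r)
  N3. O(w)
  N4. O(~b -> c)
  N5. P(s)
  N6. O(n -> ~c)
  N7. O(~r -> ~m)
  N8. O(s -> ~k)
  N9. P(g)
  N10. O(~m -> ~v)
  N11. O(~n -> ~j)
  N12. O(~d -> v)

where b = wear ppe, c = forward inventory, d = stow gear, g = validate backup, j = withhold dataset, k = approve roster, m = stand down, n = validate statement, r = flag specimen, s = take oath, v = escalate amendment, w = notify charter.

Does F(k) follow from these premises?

Premise 8 is O(s -> ~k), but O(s) is not derivable from the premises (the permission P(s) asserts only ~O(~s), not O(s)), so it does not yield O(~k).
No other premise forces O(~k). An ideal world satisfying every premise can still have k true, so F(k) is not derivable.

No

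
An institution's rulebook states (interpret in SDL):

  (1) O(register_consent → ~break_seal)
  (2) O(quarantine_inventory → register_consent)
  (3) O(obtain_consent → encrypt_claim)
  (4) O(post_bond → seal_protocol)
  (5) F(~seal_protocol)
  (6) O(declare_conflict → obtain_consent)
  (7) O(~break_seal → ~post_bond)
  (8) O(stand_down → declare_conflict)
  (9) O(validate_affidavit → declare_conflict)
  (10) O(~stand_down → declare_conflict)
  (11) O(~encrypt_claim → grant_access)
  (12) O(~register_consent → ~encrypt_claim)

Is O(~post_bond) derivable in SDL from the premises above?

Yes

By case analysis on ~stand_down: premise 10 gives O(~stand_down → declare_conflict) and premise 8 gives O(stand_down → declare_conflict), so O(declare_conflict) either way.
Premise 6 is O(declare_conflict → obtain_consent); since O(declare_conflict), deontic closure gives O(obtain_consent).
From O(obtain_consent) and premise 3, O(obtain_consent → encrypt_claim), we obtain O(encrypt_claim).
Premise 12, O(~register_consent → ~encrypt_claim), contraposes to O(encrypt_claim → register_consent); with O(encrypt_claim) we get O(register_consent).
Applying K to premise 1 (O(register_consent → ~break_seal)) and O(register_consent) yields O(~break_seal).
Premise 7 is O(~break_seal → ~post_bond); since O(~break_seal), deontic closure gives O(~post_bond).
Premises 2, 4, 5, 9, 11 do not contribute to this derivation.
So O(~post_bond) follows.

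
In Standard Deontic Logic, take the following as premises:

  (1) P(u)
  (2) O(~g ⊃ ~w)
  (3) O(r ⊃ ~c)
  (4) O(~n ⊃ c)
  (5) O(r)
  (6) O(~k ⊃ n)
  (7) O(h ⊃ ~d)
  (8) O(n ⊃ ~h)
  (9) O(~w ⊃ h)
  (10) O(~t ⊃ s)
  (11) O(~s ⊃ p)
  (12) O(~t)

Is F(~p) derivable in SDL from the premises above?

No

Premise 11 is O(~s ⊃ p), but O(~s) is not derivable from the premises, so it does not yield O(p).
No other premise forces O(p). An ideal world satisfying every premise can still have ~p true, so F(~p) is not derivable.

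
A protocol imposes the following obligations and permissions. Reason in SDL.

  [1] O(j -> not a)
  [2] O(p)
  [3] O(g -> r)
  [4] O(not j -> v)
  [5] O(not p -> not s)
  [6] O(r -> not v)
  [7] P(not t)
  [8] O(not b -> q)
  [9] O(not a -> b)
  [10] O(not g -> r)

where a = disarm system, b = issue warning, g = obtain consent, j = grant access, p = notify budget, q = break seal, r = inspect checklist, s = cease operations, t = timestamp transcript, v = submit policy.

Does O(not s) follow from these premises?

Premise 5 is O(not p -> not s), but O(not p) is not derivable from the premises, so it does not yield O(not s).
No other premise forces O(not s). An ideal world satisfying every premise can still have not s false, so O(not s) is not derivable.

No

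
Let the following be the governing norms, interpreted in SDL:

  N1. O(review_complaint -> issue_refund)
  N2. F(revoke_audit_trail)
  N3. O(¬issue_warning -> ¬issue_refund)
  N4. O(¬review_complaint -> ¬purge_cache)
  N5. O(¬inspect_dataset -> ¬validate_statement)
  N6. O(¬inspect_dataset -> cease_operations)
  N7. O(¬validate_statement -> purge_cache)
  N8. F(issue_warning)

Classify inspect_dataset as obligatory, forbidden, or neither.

Premise 8, F(issue_warning), is equivalent to O(¬issue_warning).
From O(¬issue_warning) and premise 3, O(¬issue_warning -> ¬issue_refund), we obtain O(¬issue_refund).
The contrapositive of premise 1 (O(review_complaint -> issue_refund)) is O(¬issue_refund -> ¬review_complaint), and O(¬issue_refund) is already established, so O(¬review_complaint).
Applying K to premise 4 (O(¬review_complaint -> ¬purge_cache)) and O(¬review_complaint) yields O(¬purge_cache).
The contrapositive of premise 7 (O(¬validate_statement -> purge_cache)) is O(¬purge_cache -> validate_statement), and O(¬purge_cache) is already established, so O(validate_statement).
Premise 5 is O(¬inspect_dataset -> ¬validate_statement); contrapositively O(validate_statement -> inspect_dataset). Since O(validate_statement) holds, K gives O(inspect_dataset).
Premises 2, 6 do not contribute to this derivation.
Hence inspect_dataset is obligatory.

Obligatory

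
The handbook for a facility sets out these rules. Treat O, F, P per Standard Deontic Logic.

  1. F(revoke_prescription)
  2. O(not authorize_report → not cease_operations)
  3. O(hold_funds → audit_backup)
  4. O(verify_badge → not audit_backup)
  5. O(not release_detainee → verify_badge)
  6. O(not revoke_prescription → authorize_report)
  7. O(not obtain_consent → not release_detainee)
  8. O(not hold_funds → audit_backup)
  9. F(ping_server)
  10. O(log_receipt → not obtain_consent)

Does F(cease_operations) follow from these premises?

Premise 2 is O(not authorize_report → not cease_operations), but O(not authorize_report) is not derivable from the premises, so it does not yield O(not cease_operations).
No other premise forces O(not cease_operations). An ideal world satisfying every premise can still have cease_operations true, so F(cease_operations) is not derivable.

No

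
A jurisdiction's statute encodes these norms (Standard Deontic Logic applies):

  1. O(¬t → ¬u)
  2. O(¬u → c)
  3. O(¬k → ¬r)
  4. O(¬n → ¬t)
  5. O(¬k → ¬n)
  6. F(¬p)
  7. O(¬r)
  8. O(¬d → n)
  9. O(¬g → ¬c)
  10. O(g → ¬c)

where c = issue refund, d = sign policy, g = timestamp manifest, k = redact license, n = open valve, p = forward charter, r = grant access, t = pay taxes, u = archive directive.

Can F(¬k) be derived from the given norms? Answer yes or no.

Yes

By case analysis on g: premise 10 gives O(g → ¬c) and premise 9 gives O(¬g → ¬c), so O(¬c) either way.
Premise 2, O(¬u → c), contraposes to O(¬c → u); with O(¬c) we get O(u).
Premise 1, O(¬t → ¬u), contraposes to O(u → t); with O(u) we get O(t).
The contrapositive of premise 4 (O(¬n → ¬t)) is O(t → n), and O(t) is already established, so O(n).
The contrapositive of premise 5 (O(¬k → ¬n)) is O(n → k), and O(n) is already established, so O(k).
Premises 3, 6, 7, 8 do not contribute to this derivation.
So O(k) holds, i.e. F(¬k). The claim follows.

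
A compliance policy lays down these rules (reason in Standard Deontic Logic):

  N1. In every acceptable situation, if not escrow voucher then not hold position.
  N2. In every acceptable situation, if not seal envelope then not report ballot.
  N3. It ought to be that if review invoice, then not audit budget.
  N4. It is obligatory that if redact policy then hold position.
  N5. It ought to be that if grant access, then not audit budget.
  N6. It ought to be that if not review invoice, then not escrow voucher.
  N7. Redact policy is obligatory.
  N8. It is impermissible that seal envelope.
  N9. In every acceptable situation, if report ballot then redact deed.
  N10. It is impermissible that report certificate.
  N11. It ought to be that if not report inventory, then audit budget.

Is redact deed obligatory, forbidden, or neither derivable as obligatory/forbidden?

Premise 9 is O(report_ballot → redact_deed), but O(report_ballot) is not derivable from the premises, so it does not yield O(redact_deed).
No premise or chain of K-axiom applications forces O(redact_deed), and none forces O(¬redact_deed). So redact_deed is neither obligatory nor forbidden under these norms.

Neither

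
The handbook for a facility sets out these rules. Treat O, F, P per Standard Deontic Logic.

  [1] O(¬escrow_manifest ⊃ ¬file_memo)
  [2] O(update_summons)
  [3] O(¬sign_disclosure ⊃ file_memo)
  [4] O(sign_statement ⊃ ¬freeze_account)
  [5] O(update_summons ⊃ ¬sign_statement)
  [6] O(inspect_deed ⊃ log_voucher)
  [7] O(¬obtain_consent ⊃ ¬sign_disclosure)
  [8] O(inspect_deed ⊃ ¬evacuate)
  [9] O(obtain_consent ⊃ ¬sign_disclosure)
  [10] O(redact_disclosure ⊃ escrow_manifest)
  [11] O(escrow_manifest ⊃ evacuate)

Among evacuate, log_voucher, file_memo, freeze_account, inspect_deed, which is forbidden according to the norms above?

inspect_deed

By case analysis on ¬obtain_consent: premise 7 gives O(¬obtain_consent ⊃ ¬sign_disclosure) and premise 9 gives O(obtain_consent ⊃ ¬sign_disclosure), so O(¬sign_disclosure) either way.
Applying K to premise 3 (O(¬sign_disclosure ⊃ file_memo)) and O(¬sign_disclosure) yields O(file_memo).
Premise 1 is O(¬escrow_manifest ⊃ ¬file_memo); contrapositively O(file_memo ⊃ escrow_manifest). Since O(file_memo) holds, K gives O(escrow_manifest).
Premise 11 is O(escrow_manifest ⊃ evacuate); since O(escrow_manifest), deontic closure gives O(evacuate).
Premise 8 is O(inspect_deed ⊃ ¬evacuate); contrapositively O(evacuate ⊃ ¬inspect_deed). Since O(evacuate) holds, K gives O(¬inspect_deed).
So O(¬inspect_deed) holds, i.e. inspect_deed is forbidden. None of the other listed options is forbidden under the premises.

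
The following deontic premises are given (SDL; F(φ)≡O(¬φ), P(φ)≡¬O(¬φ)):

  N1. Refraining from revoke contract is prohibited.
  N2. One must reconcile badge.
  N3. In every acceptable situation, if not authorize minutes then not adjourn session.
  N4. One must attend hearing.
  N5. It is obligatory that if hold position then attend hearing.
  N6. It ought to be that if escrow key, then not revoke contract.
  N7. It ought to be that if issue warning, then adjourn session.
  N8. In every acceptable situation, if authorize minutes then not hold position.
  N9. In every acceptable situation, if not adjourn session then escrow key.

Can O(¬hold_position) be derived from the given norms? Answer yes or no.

Yes

Premise 1, F(¬revoke_contract), is equivalent to O(revoke_contract).
The contrapositive of premise 6 (O(escrow_key → ¬revoke_contract)) is O(revoke_contract → ¬escrow_key), and O(revoke_contract) is already established, so O(¬escrow_key).
Premise 9 is O(¬adjourn_session → escrow_key); contrapositively O(¬escrow_key → adjourn_session). Since O(¬escrow_key) holds, K gives O(adjourn_session).
Premise 3, O(¬authorize_minutes → ¬adjourn_session), contraposes to O(adjourn_session → authorize_minutes); with O(adjourn_session) we get O(authorize_minutes).
Applying K to premise 8 (O(authorize_minutes → ¬hold_position)) and O(authorize_minutes) yields O(¬hold_position).
Premises 2, 4, 5, 7 do not contribute to this derivation.
So O(¬hold_position) follows.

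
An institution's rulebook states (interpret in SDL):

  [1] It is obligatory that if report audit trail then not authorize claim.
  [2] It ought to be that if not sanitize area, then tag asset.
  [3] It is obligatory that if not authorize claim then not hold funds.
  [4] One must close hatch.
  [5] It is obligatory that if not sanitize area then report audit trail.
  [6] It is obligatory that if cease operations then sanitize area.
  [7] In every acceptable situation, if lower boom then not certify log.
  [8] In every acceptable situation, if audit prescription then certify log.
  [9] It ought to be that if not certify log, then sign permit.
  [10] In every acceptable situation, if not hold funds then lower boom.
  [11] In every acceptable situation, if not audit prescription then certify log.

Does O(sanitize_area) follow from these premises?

Premises 8 and 11 cover both cases: O(audit_prescription → certify_log) and O(¬audit_prescription → certify_log). Since audit_prescription ∨ ¬audit_prescription is a tautology, O(certify_log) follows.
The contrapositive of premise 7 (O(lower_boom → ¬certify_log)) is O(certify_log → ¬lower_boom), and O(certify_log) is already established, so O(¬lower_boom).
Premise 10, O(¬hold_funds → lower_boom), contraposes to O(¬lower_boom → hold_funds); with O(¬lower_boom) we get O(hold_funds).
Premise 3 is O(¬authorize_claim → ¬hold_funds); contrapositively O(hold_funds → authorize_claim). Since O(hold_funds) holds, K gives O(authorize_claim).
The contrapositive of premise 1 (O(report_audit_trail → ¬authorize_claim)) is O(authorize_claim → ¬report_audit_trail), and O(authorize_claim) is already established, so O(¬report_audit_trail).
Premise 5 is O(¬sanitize_area → report_audit_trail); contrapositively O(¬report_audit_trail → sanitize_area). Since O(¬report_audit_trail) holds, K gives O(sanitize_area).
Premises 2, 4, 6, 9 do not contribute to this derivation.
So O(sanitize_area) follows.

Yes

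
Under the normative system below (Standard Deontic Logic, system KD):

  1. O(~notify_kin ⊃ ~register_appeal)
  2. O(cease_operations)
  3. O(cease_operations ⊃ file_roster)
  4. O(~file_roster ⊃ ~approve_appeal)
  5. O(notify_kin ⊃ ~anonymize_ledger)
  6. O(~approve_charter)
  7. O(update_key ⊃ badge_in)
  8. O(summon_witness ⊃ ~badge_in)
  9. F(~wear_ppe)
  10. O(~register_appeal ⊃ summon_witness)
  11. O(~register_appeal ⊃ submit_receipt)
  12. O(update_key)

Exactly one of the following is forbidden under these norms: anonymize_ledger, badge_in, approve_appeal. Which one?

From premise 12 we have O(update_key).
From O(update_key) and premise 7, O(update_key ⊃ badge_in), we obtain O(badge_in).
The contrapositive of premise 8 (O(summon_witness ⊃ ~badge_in)) is O(badge_in ⊃ ~summon_witness), and O(badge_in) is already established, so O(~summon_witness).
Premise 10, O(~register_appeal ⊃ summon_witness), contraposes to O(~summon_witness ⊃ register_appeal); with O(~summon_witness) we get O(register_appeal).
Premise 1 is O(~notify_kin ⊃ ~register_appeal); contrapositively O(register_appeal ⊃ notify_kin). Since O(register_appeal) holds, K gives O(notify_kin).
Applying K to premise 5 (O(notify_kin ⊃ ~anonymize_ledger)) and O(notify_kin) yields O(~anonymize_ledger).
So O(~anonymize_ledger) holds, i.e. anonymize_ledger is forbidden. None of the other listed options is forbidden under the premises.

anonymize_ledger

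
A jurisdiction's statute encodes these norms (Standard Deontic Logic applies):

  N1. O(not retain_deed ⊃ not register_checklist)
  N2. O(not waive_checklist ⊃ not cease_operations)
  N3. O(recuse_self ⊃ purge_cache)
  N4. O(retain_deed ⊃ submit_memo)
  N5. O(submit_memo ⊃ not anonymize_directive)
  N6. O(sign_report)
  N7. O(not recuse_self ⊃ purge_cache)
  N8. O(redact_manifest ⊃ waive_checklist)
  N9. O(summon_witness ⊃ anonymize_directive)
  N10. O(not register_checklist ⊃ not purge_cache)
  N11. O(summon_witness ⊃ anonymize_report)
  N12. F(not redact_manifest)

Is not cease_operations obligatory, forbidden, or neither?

Premise 2 is O(not waive_checklist ⊃ not cease_operations), but O(not waive_checklist) is not derivable from the premises, so it does not yield O(not cease_operations).
No premise or chain of K-axiom applications forces O(not cease_operations), and none forces O(cease_operations). So not cease_operations is neither obligatory nor forbidden under these norms.

Neither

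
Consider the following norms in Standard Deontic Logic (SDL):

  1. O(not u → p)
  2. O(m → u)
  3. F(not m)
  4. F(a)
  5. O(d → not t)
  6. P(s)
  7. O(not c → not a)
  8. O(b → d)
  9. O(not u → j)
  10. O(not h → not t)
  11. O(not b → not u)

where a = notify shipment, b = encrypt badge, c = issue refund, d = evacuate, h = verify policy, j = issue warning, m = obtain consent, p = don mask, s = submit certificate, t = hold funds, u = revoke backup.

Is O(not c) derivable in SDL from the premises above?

No

Premise 7 is O(not c → not a); even if O(not a) held, inferring O(not c) would be affirming the consequent — invalid.
No other premise forces O(not c). An ideal world satisfying every premise can still have not c false, so O(not c) is not derivable.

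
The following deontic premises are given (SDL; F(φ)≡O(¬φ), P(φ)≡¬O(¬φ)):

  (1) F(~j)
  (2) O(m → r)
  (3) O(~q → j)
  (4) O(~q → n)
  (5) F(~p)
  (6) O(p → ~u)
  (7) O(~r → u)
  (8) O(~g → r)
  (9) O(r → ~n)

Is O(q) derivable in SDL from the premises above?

Yes

F(~p) at premise 5 means O(p).
With premise 6, O(p → ~u), the K-axiom yields O(~u).
The contrapositive of premise 7 (O(~r → u)) is O(~u → r), and O(~u) is already established, so O(r).
Applying K to premise 9 (O(r → ~n)) and O(r) yields O(~n).
The contrapositive of premise 4 (O(~q → n)) is O(~n → q), and O(~n) is already established, so O(q).
Premises 1, 2, 3, 8 do not contribute to this derivation.
So O(q) follows.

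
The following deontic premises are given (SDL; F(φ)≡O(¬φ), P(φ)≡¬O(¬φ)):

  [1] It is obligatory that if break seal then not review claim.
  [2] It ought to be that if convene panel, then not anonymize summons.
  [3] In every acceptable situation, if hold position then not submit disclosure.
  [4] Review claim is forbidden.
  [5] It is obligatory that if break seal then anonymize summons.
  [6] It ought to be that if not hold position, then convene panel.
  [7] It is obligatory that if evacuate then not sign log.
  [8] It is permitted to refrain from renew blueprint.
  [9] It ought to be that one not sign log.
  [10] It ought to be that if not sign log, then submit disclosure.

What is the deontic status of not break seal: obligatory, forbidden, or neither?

Obligatory

From premise 9 we have O(¬sign_log).
Premise 10 is O(¬sign_log → submit_disclosure); since O(¬sign_log), deontic closure gives O(submit_disclosure).
Premise 3, O(hold_position → ¬submit_disclosure), contraposes to O(submit_disclosure → ¬hold_position); with O(submit_disclosure) we get O(¬hold_position).
Premise 6 is O(¬hold_position → convene_panel); since O(¬hold_position), deontic closure gives O(convene_panel).
With premise 2, O(convene_panel → ¬anonymize_summons), the K-axiom yields O(¬anonymize_summons).
Premise 5 is O(break_seal → anonymize_summons); contrapositively O(¬anonymize_summons → ¬break_seal). Since O(¬anonymize_summons) holds, K gives O(¬break_seal).
Premises 1, 4, 7, 8 do not contribute to this derivation.
Hence ¬break_seal is obligatory.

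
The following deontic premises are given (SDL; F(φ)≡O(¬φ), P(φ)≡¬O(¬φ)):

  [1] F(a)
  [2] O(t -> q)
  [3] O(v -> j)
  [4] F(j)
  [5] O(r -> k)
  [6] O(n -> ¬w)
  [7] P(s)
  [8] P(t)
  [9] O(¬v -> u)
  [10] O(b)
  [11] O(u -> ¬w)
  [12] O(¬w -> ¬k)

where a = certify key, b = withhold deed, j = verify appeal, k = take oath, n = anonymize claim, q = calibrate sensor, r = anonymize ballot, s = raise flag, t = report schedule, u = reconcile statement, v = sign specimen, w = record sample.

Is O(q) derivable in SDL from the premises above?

Premise 2 is O(t -> q), but O(t) is not derivable from the premises (the permission P(t) asserts only ¬O(¬t), not O(t)), so it does not yield O(q).
No other premise forces O(q). An ideal world satisfying every premise can still have q false, so O(q) is not derivable.

No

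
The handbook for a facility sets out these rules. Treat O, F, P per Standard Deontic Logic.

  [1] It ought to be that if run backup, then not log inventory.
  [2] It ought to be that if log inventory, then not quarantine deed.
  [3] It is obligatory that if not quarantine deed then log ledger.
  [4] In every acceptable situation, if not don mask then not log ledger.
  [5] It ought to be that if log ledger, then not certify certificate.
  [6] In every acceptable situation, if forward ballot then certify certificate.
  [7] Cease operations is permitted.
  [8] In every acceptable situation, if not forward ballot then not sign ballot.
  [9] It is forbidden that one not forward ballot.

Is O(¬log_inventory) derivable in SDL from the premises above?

Yes

F(¬forward_ballot) at premise 9 means O(forward_ballot).
With premise 6, O(forward_ballot → certify_certificate), the K-axiom yields O(certify_certificate).
The contrapositive of premise 5 (O(log_ledger → ¬certify_certificate)) is O(certify_certificate → ¬log_ledger), and O(certify_certificate) is already established, so O(¬log_ledger).
The contrapositive of premise 3 (O(¬quarantine_deed → log_ledger)) is O(¬log_ledger → quarantine_deed), and O(¬log_ledger) is already established, so O(quarantine_deed).
Premise 2, O(log_inventory → ¬quarantine_deed), contraposes to O(quarantine_deed → ¬log_inventory); with O(quarantine_deed) we get O(¬log_inventory).
Premises 1, 4, 7, 8 do not contribute to this derivation.
So O(¬log_inventory) follows.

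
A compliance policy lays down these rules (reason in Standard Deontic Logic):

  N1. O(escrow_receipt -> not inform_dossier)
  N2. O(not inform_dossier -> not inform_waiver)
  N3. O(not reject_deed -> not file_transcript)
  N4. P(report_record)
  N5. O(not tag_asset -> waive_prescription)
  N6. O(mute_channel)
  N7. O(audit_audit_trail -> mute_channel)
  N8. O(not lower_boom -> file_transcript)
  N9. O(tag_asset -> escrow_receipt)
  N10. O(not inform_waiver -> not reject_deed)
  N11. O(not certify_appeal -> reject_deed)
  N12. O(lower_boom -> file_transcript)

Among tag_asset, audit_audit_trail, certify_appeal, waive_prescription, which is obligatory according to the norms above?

Premises 12 and 8 are O(lower_boom -> file_transcript) and O(not lower_boom -> file_transcript); every ideal world satisfies lower_boom or not lower_boom, so in either case file_transcript holds — hence O(file_transcript).
The contrapositive of premise 3 (O(not reject_deed -> not file_transcript)) is O(file_transcript -> reject_deed), and O(file_transcript) is already established, so O(reject_deed).
Premise 10, O(not inform_waiver -> not reject_deed), contraposes to O(reject_deed -> inform_waiver); with O(reject_deed) we get O(inform_waiver).
Premise 2, O(not inform_dossier -> not inform_waiver), contraposes to O(inform_waiver -> inform_dossier); with O(inform_waiver) we get O(inform_dossier).
Premise 1 is O(escrow_receipt -> not inform_dossier); contrapositively O(inform_dossier -> not escrow_receipt). Since O(inform_dossier) holds, K gives O(not escrow_receipt).
The contrapositive of premise 9 (O(tag_asset -> escrow_receipt)) is O(not escrow_receipt -> not tag_asset), and O(not escrow_receipt) is already established, so O(not tag_asset).
With premise 5, O(not tag_asset -> waive_prescription), the K-axiom yields O(waive_prescription).
So O(waive_prescription) holds — waive_prescription is obligatory. None of the other listed options is made obligatory by any chain of premises.

waive_prescription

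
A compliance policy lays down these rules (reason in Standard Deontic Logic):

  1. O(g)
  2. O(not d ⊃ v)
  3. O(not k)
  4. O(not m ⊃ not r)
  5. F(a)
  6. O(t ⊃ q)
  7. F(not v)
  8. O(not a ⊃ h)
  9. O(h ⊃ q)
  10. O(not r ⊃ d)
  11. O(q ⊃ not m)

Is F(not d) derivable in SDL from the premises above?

Yes

Premise 5, F(a), is equivalent to O(not a).
With premise 8, O(not a ⊃ h), the K-axiom yields O(h).
Premise 9 is O(h ⊃ q); since O(h), deontic closure gives O(q).
From O(q) and premise 11, O(q ⊃ not m), we obtain O(not m).
With premise 4, O(not m ⊃ not r), the K-axiom yields O(not r).
With premise 10, O(not r ⊃ d), the K-axiom yields O(d).
Premises 1, 2, 3, 6, 7 do not contribute to this derivation.
So O(d) holds, i.e. F(not d). The claim follows.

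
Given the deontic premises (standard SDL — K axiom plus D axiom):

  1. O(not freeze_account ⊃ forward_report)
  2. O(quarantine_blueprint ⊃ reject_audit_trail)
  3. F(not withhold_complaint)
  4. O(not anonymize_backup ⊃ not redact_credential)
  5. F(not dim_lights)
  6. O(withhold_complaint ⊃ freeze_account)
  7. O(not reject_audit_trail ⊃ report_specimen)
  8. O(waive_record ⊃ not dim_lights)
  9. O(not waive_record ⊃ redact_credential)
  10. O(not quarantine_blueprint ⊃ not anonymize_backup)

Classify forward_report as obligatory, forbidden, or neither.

Premise 1 is O(not freeze_account ⊃ forward_report), but O(not freeze_account) is not derivable from the premises, so it does not yield O(forward_report).
No premise or chain of K-axiom applications forces O(forward_report), and none forces O(not forward_report). So forward_report is neither obligatory nor forbidden under these norms.

Neither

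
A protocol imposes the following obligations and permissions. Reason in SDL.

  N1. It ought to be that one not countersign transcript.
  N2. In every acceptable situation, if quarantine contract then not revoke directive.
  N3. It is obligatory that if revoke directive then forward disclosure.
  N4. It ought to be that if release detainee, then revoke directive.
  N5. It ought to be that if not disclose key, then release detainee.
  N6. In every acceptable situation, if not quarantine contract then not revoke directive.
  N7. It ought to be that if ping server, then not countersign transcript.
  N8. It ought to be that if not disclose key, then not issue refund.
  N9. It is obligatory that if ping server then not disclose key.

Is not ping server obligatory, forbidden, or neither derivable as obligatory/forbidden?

Premises 2 and 6 are O(quarantine_contract → ¬revoke_directive) and O(¬quarantine_contract → ¬revoke_directive); every ideal world satisfies quarantine_contract or ¬quarantine_contract, so in either case ¬revoke_directive holds — hence O(¬revoke_directive).
Premise 4 is O(release_detainee → revoke_directive); contrapositively O(¬revoke_directive → ¬release_detainee). Since O(¬revoke_directive) holds, K gives O(¬release_detainee).
The contrapositive of premise 5 (O(¬disclose_key → release_detainee)) is O(¬release_detainee → disclose_key), and O(¬release_detainee) is already established, so O(disclose_key).
The contrapositive of premise 9 (O(ping_server → ¬disclose_key)) is O(disclose_key → ¬ping_server), and O(disclose_key) is already established, so O(¬ping_server).
Premises 1, 3, 7, 8 do not contribute to this derivation.
Hence ¬ping_server is obligatory.

Obligatory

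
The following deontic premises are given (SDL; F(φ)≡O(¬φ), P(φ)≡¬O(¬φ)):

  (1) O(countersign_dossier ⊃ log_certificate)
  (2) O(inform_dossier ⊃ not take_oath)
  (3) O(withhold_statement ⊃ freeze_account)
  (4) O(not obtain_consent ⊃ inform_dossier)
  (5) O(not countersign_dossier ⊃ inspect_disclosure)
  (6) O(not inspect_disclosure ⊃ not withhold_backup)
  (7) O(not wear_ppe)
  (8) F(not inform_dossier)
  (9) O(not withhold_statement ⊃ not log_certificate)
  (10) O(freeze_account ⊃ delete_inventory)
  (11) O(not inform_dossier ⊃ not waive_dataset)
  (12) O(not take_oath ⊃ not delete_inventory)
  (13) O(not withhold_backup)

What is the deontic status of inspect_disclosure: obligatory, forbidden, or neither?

Obligatory

Premise 8 is F(not inform_dossier), i.e. O(inform_dossier).
With premise 2, O(inform_dossier ⊃ not take_oath), the K-axiom yields O(not take_oath).
Premise 12 is O(not take_oath ⊃ not delete_inventory); since O(not take_oath), deontic closure gives O(not delete_inventory).
The contrapositive of premise 10 (O(freeze_account ⊃ delete_inventory)) is O(not delete_inventory ⊃ not freeze_account), and O(not delete_inventory) is already established, so O(not freeze_account).
Premise 3 is O(withhold_statement ⊃ freeze_account); contrapositively O(not freeze_account ⊃ not withhold_statement). Since O(not freeze_account) holds, K gives O(not withhold_statement).
From O(not withhold_statement) and premise 9, O(not withhold_statement ⊃ not log_certificate), we obtain O(not log_certificate).
Premise 1, O(countersign_dossier ⊃ log_certificate), contraposes to O(not log_certificate ⊃ not countersign_dossier); with O(not log_certificate) we get O(not countersign_dossier).
Premise 5 is O(not countersign_dossier ⊃ inspect_disclosure); since O(not countersign_dossier), deontic closure gives O(inspect_disclosure).
Premises 4, 6, 7, 11, 13 do not contribute to this derivation.
Hence inspect_disclosure is obligatory.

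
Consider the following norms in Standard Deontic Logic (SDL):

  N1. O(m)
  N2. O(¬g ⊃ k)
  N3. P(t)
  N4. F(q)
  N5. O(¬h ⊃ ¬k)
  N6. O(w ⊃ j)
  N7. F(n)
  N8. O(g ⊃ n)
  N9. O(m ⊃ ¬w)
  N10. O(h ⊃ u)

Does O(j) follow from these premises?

No

Premise 6 is O(w ⊃ j), but O(w) is not derivable from the premises, so it does not yield O(j).
No other premise forces O(j). An ideal world satisfying every premise can still have j false, so O(j) is not derivable.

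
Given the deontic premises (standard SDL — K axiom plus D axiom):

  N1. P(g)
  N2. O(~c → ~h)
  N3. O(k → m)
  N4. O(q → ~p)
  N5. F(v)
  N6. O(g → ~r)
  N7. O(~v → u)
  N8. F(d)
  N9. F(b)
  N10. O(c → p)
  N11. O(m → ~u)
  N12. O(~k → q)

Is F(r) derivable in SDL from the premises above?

No

Premise 6 is O(g → ~r), but O(g) is not derivable from the premises (the permission P(g) asserts only ~O(~g), not O(g)), so it does not yield O(~r).
No other premise forces O(~r). An ideal world satisfying every premise can still have r true, so F(r) is not derivable.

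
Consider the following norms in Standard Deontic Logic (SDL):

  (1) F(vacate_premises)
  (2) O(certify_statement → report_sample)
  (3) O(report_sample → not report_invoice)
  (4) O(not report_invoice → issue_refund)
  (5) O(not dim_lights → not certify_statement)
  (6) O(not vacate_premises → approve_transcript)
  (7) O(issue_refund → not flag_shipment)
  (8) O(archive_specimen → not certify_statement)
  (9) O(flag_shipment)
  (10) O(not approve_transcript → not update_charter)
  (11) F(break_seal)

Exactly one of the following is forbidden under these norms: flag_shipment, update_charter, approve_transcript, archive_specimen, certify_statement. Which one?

certify_statement

From premise 9 we have O(flag_shipment).
The contrapositive of premise 7 (O(issue_refund → not flag_shipment)) is O(flag_shipment → not issue_refund), and O(flag_shipment) is already established, so O(not issue_refund).
Premise 4, O(not report_invoice → issue_refund), contraposes to O(not issue_refund → report_invoice); with O(not issue_refund) we get O(report_invoice).
Premise 3, O(report_sample → not report_invoice), contraposes to O(report_invoice → not report_sample); with O(report_invoice) we get O(not report_sample).
Premise 2 is O(certify_statement → report_sample); contrapositively O(not report_sample → not certify_statement). Since O(not report_sample) holds, K gives O(not certify_statement).
So O(not certify_statement) holds, i.e. certify_statement is forbidden. None of the other listed options is forbidden under the premises.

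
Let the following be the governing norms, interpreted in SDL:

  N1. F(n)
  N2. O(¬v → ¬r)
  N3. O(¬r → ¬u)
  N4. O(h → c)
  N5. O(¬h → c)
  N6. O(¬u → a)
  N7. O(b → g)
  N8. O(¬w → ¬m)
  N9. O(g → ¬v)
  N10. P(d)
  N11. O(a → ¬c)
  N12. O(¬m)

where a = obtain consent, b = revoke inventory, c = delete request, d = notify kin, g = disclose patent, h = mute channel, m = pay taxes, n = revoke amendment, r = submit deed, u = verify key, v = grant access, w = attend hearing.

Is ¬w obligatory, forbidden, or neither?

Premise 8 is O(¬w → ¬m); even if O(¬m) held, inferring O(¬w) would be affirming the consequent — invalid.
No premise or chain of K-axiom applications forces O(¬w), and none forces O(w). So ¬w is neither obligatory nor forbidden under these norms.

Neither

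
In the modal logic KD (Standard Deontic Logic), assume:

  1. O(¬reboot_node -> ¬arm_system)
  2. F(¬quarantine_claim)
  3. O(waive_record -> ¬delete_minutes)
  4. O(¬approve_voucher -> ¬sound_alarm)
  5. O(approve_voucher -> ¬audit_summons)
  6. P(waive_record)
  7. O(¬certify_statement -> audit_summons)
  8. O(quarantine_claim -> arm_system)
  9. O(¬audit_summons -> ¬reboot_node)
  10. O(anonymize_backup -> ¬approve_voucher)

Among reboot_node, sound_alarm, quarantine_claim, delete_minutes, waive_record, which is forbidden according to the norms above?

Premise 2, F(¬quarantine_claim), is equivalent to O(quarantine_claim).
Applying K to premise 8 (O(quarantine_claim -> arm_system)) and O(quarantine_claim) yields O(arm_system).
Premise 1, O(¬reboot_node -> ¬arm_system), contraposes to O(arm_system -> reboot_node); with O(arm_system) we get O(reboot_node).
Premise 9, O(¬audit_summons -> ¬reboot_node), contraposes to O(reboot_node -> audit_summons); with O(reboot_node) we get O(audit_summons).
Premise 5 is O(approve_voucher -> ¬audit_summons); contrapositively O(audit_summons -> ¬approve_voucher). Since O(audit_summons) holds, K gives O(¬approve_voucher).
Applying K to premise 4 (O(¬approve_voucher -> ¬sound_alarm)) and O(¬approve_voucher) yields O(¬sound_alarm).
So O(¬sound_alarm) holds, i.e. sound_alarm is forbidden. None of the other listed options is forbidden under the premises.

sound_alarm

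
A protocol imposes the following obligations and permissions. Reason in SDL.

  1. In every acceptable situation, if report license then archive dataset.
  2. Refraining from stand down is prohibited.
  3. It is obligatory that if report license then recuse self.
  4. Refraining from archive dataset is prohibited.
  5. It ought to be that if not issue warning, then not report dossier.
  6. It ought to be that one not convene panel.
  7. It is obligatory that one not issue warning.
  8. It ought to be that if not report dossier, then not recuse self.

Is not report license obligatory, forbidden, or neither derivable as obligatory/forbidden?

Premise 7 states O(¬issue_warning) outright.
Applying K to premise 5 (O(¬issue_warning → ¬report_dossier)) and O(¬issue_warning) yields O(¬report_dossier).
From O(¬report_dossier) and premise 8, O(¬report_dossier → ¬recuse_self), we obtain O(¬recuse_self).
The contrapositive of premise 3 (O(report_license → recuse_self)) is O(¬recuse_self → ¬report_license), and O(¬recuse_self) is already established, so O(¬report_license).
Premises 1, 2, 4, 6 do not contribute to this derivation.
Hence ¬report_license is obligatory.

Obligatory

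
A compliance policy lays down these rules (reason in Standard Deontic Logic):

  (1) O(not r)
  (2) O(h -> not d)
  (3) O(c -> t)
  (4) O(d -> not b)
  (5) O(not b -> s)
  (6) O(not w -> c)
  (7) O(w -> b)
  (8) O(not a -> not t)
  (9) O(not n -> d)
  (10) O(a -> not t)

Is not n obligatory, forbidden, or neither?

Forbidden

Premises 10 and 8 are O(a -> not t) and O(not a -> not t); every ideal world satisfies a or not a, so in either case not t holds — hence O(not t).
Premise 3, O(c -> t), contraposes to O(not t -> not c); with O(not t) we get O(not c).
Premise 6, O(not w -> c), contraposes to O(not c -> w); with O(not c) we get O(w).
With premise 7, O(w -> b), the K-axiom yields O(b).
Premise 4 is O(d -> not b); contrapositively O(b -> not d). Since O(b) holds, K gives O(not d).
The contrapositive of premise 9 (O(not n -> d)) is O(not d -> n), and O(not d) is already established, so O(n).
Premises 1, 2, 5 do not contribute to this derivation.
Thus O(n), which is F(not n): not n is forbidden.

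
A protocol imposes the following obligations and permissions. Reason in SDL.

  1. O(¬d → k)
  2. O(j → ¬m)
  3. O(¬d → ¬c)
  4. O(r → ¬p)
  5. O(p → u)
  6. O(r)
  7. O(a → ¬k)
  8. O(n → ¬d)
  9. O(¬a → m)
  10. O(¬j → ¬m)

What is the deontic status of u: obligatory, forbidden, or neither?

Neither

Premise 5 is O(p → u), but O(p) is not derivable from the premises, so it does not yield O(u).
No premise or chain of K-axiom applications forces O(u), and none forces O(¬u). So u is neither obligatory nor forbidden under these norms.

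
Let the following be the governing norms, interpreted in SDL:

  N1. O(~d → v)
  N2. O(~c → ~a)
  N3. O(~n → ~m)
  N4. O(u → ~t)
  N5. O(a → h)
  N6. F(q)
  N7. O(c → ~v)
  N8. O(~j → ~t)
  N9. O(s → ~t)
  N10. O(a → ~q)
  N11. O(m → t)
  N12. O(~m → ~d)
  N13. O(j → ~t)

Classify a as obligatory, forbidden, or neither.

By case analysis on ~j: premise 8 gives O(~j → ~t) and premise 13 gives O(j → ~t), so O(~t) either way.
The contrapositive of premise 11 (O(m → t)) is O(~t → ~m), and O(~t) is already established, so O(~m).
With premise 12, O(~m → ~d), the K-axiom yields O(~d).
From O(~d) and premise 1, O(~d → v), we obtain O(v).
Premise 7, O(c → ~v), contraposes to O(v → ~c); with O(v) we get O(~c).
With premise 2, O(~c → ~a), the K-axiom yields O(~a).
Premises 3, 4, 5, 6, 9, 10 do not contribute to this derivation.
Thus O(~a), which is F(a): a is forbidden.

Forbidden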